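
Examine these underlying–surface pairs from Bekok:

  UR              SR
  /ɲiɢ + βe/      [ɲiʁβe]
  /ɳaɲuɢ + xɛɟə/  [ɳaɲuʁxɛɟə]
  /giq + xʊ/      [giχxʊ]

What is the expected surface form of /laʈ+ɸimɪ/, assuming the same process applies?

[laʂɸimɪ]

The data show regressive manner assimilation: /ɢ/ → [ʁ] before /β/; /ɢ/ → [ʁ] before /x/; /q/ → [χ] before /x/. In each pair only manner changes, matching the following consonant, while place and voice stay constant.
The rule targets /ʈ/ (voiceless retroflex stop), which sits before the trigger /ɸ/ (fricative).
A voiceless retroflex fricative is [ʂ], so the surface segment is [ʂ].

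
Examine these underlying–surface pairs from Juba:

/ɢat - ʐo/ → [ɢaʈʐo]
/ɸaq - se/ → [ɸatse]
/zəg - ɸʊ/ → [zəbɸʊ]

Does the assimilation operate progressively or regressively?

Underlying /t/ is realised as [ʈ] next to /ʐ/; /ʐ/ itself does not change.
The change alveolar → retroflex matches the place of the following /ʐ/, identifying this as place assimilation.
The same holds elsewhere in the data: /q/ → [t] before /s/ (uvular → alveolar, matching alveolar); /g/ → [b] before /ɸ/ (velar → bilabial, matching bilabial) — only place changes, and always toward the following segment.
Since the segment that changes precedes the conditioning segment, the assimilation is regressive.

regressive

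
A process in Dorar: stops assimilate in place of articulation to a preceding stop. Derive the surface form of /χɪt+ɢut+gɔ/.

The rule targets /ɢ/ (voiced uvular stop), which sits after the trigger /t/ (alveolar).
A voiced alveolar stop is [d], so the surface segment is [d].
The same rule applies at the second boundary: /g/ → [d] next to /t/.

[χɪtdutdɔ]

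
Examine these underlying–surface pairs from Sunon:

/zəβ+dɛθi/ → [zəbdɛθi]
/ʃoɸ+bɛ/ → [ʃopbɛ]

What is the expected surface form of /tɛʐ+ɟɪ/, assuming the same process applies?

The data show regressive manner assimilation: /β/ → [b] before /d/; /ɸ/ → [p] before /b/. In each pair only manner changes, matching the following consonant, while place and voice stay constant.
The rule targets /ʐ/ (voiced retroflex fricative), which sits before the trigger /ɟ/ (stop).
Changing only its manner to stop gives [ɖ] — the voiced retroflex stop.

[tɛɖɟɪ]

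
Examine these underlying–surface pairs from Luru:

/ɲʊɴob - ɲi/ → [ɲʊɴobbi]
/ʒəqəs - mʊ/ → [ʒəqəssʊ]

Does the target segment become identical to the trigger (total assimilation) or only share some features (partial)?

Comparing underlying and surface forms, /ɲ/ → [b] is the alternation; the neighbouring /b/ is constant.
The output [b] is identical to the trigger /b/ — every feature (place, manner, voicing) has been copied — so this is total assimilation.
The other form behaves the same way: /m/ → [s] after /s/ — in each case the output is a copy of the preceding consonant.

total assimilation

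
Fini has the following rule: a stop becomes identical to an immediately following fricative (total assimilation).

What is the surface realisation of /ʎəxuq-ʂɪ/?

/q/ is the segment targeted by the rule; it sits immediately before /ʂ/, so it assimilates completely and surfaces as [ʂ].

[ʎəxuʂʂɪ]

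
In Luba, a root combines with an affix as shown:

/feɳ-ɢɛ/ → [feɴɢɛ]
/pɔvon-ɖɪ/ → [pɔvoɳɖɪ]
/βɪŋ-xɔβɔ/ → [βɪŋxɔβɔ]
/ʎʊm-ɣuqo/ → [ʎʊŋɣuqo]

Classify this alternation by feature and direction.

regressive place assimilation

Underlying /ɳ/ is realised as [ɴ] next to /ɢ/; /ɢ/ itself does not change.
/ɳ/ is retroflex while /ɢ/ is uvular; the output [ɴ] is uvular, matching the trigger — so the feature that spreads is place.
Manner and voice are unchanged, so the assimilation is partial, not total.
Checking the remaining alternations: /n/ → [ɳ] before /ɖ/ (alveolar → retroflex, matching retroflex); /m/ → [ŋ] before /ɣ/ (bilabial → velar, matching velar) — only place changes, and always toward the following segment.
Nothing changes in [βɪŋxɔβɔ]: there the adjacent consonants already agree in place (/ŋ/ and /x/ are both velar), so this form is consistent with the same rule.
The trigger is the following segment, so the direction is regressive (anticipatory).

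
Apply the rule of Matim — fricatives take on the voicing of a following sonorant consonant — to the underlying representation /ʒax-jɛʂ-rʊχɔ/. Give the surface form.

[ʒaɣjɛʐrʊχɔ]

/x/ is a voiceless velar fricative. The following trigger /j/ is voiced, so /x/ must become voiced as well.
Changing only its voicing to voiced gives [ɣ] — the voiced velar fricative.
At the second juncture, /ʂ/ likewise becomes [ʐ] adjacent to /r/.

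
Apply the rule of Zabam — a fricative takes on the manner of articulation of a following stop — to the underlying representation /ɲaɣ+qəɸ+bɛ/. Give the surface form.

/ɣ/ is a voiced velar fricative. The following trigger /q/ is a stop, so /ɣ/ must become a stop as well.
A voiced velar stop is [g], so the surface segment is [g].
The same rule applies at the second boundary: /ɸ/ → [p] next to /b/.

[ɲagqəpbɛ]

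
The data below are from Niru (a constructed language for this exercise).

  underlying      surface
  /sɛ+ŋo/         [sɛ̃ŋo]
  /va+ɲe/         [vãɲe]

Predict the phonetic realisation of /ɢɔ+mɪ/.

[ɢɔ̃mɪ]

The data show regressive nasality assimilation (vowel nasalisation): /ɛ/ → [ɛ̃] before /ŋ/; /a/ → [ã] before /ɲ/ — a vowel is nasalised by an immediately following nasal consonant.
The vowel /ɔ/ is adjacent to the following nasal /m/, so it acquires [+nasal] and surfaces as [ɔ̃].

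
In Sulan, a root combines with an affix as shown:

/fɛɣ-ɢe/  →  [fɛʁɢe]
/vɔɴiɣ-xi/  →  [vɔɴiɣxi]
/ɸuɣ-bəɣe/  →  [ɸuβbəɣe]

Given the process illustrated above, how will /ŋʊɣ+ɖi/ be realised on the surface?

The data show regressive place assimilation: /ɣ/ → [ʁ] before /ɢ/; /ɣ/ → [β] before /b/. In each pair only place changes, matching the following consonant, while manner and voice stay constant.
No alternation appears in [vɔɴiɣxi]: there the adjacent consonants already agree in place (/ɣ/ and /x/ are both velar), so this form is consistent with the same rule.
/ɣ/ is a voiced velar fricative. The following trigger /ɖ/ is retroflex, so /ɣ/ must become retroflex as well.
The voiced retroflex fricative is [ʐ], so /ɣ/ → [ʐ].

[ŋʊʐɖi]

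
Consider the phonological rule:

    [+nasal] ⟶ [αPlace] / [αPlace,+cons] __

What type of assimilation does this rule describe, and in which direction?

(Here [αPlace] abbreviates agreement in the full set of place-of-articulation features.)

The shared variable α links the value of the place features (abbreviated [Place]) on the target to the same value on the neighbouring segment, so place is the feature that assimilates.
The conditioning segment sits to the left of the focus bar, meaning the trigger precedes the segment that changes — progressive assimilation.

progressive place assimilation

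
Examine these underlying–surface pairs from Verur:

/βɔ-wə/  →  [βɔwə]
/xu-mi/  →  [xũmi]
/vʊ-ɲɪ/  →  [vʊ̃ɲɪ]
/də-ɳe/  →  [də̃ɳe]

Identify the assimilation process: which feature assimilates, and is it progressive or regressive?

The vowel /u/ surfaces as nasalised [ũ] next to the following nasal /m/ — it has acquired the [+nasal] feature of its neighbour.
Likewise in the remaining data: /ʊ/ → [ʊ̃] before /ɲ/; /ə/ → [ə̃] before /ɳ/ — each time a vowel is nasalised next to a following nasal.
No change occurs in [βɔwə] because the vowel at the boundary is adjacent to an oral consonant, not a nasal (/ɔ/ next to /w/).
Because the conditioning nasal is to the right of the vowel that changes, the process is regressive (anticipatory).

regressive nasality assimilation (vowel nasalisation)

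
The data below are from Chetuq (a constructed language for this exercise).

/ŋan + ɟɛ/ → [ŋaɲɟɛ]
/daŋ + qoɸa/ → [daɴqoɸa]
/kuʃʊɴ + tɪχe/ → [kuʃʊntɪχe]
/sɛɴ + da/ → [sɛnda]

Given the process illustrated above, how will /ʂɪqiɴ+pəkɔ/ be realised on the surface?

The data show regressive place assimilation: /n/ → [ɲ] before /ɟ/; /ŋ/ → [ɴ] before /q/; /ɴ/ → [n] before /t/; /ɴ/ → [n] before /d/. In each pair only place changes, matching the following consonant, while manner and voice stay constant.
/ɴ/ is a voiced uvular nasal. The following trigger /p/ is bilabial, so /ɴ/ must become bilabial as well.
A voiced bilabial nasal is [m], so the surface segment is [m].

[ʂɪqimpəkɔ]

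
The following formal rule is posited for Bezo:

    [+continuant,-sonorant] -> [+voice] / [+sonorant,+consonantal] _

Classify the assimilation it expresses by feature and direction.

progressive voicing assimilation

The structural change is [+voice], and the conditioning segment [+sonorant,+consonantal] (a sonorant consonant) is itself voiced, so the target comes to share the voicing of its neighbour — voicing assimilation.
The conditioning segment sits to the left of the focus bar, meaning the trigger precedes the segment that changes — progressive assimilation.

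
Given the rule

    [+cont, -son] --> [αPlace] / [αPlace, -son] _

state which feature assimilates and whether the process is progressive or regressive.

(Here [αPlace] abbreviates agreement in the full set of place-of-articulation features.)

progressive place assimilation

The rule copies the place features (abbreviated [Place]) from the environment onto the target, so the assimilating feature is place.
The conditioning segment sits to the left of the focus bar, meaning the trigger precedes the segment that changes — progressive assimilation.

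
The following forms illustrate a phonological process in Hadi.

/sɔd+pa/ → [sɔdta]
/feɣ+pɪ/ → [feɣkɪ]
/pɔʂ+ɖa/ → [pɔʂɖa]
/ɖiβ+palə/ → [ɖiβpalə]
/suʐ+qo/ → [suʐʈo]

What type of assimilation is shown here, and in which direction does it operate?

progressive place assimilation

Underlying /p/ is realised as [t] next to /d/; /d/ itself does not change.
/p/ is bilabial while /d/ is alveolar; the output [t] is alveolar, matching the trigger — so the feature that spreads is place.
Manner and voice are unchanged, so the assimilation is partial, not total.
The other alternating forms pattern the same way: /p/ → [k] after /ɣ/ (bilabial → velar, matching velar); /q/ → [ʈ] after /ʐ/ (uvular → retroflex, matching retroflex) — only place changes, and always toward the preceding segment.
No alternation appears in [pɔʂɖa], [ɖiβpalə]: there the adjacent consonants already agree in place (/ɖ/ and /ʂ/ are both retroflex; /p/ and /β/ are both bilabial), so these forms are consistent with the same rule.
Since the segment that changes follows the conditioning segment, the assimilation is progressive.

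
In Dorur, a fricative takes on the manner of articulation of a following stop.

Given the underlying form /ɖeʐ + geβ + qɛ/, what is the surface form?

[ɖeɖgebqɛ]

/ʐ/ is a voiced retroflex fricative. The following trigger /g/ is a stop, so /ʐ/ must become a stop as well.
The voiced retroflex stop is [ɖ], so /ʐ/ → [ɖ].
At the second juncture, /β/ likewise becomes [b] adjacent to /q/.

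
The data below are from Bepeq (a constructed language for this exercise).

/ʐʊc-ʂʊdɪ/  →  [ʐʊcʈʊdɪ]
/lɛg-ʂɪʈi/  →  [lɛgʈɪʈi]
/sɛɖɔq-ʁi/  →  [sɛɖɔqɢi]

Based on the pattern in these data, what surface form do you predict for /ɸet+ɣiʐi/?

[ɸetgiʐi]

The data show progressive manner assimilation: /ʂ/ → [ʈ] after /c/; /ʂ/ → [ʈ] after /g/; /ʁ/ → [ɢ] after /q/. In each pair only manner changes, matching the preceding consonant, while place and voice stay constant.
The rule targets /ɣ/ (voiced velar fricative), which sits after the trigger /t/ (stop).
A voiced velar stop is [g], so the surface segment is [g].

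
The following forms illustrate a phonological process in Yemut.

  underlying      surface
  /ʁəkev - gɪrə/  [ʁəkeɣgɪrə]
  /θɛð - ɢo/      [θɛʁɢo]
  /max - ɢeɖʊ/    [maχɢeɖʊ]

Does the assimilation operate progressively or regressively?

regressive

The segment that alternates is /v/, which surfaces as [ɣ] when adjacent to /g/.
/v/ is labiodental while /g/ is velar; the output [ɣ] is velar, matching the trigger — so the feature that spreads is place.
The same holds elsewhere in the data: /ð/ → [ʁ] before /ɢ/ (dental → uvular, matching uvular); /x/ → [χ] before /ɢ/ (velar → uvular, matching uvular) — only place changes, and always toward the following segment.
Since the segment that changes precedes the conditioning segment, the assimilation is regressive.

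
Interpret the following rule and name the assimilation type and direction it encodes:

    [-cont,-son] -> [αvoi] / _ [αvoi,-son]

regressive voicing assimilation

The rule copies [voi] from the environment onto the target, so the assimilating feature is voicing.
The conditioning segment sits to the right of the focus bar, meaning the trigger follows the segment that changes — regressive assimilation.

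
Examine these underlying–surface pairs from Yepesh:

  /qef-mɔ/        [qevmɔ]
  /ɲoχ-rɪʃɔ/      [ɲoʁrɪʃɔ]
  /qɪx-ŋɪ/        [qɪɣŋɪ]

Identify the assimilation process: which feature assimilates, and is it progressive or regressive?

The segment that alternates is /f/, which surfaces as [v] when adjacent to /m/.
/f/ is voiceless while /m/ is voiced; the output [v] is voiced, matching the trigger — so the feature that spreads is voicing.
Place and manner are unchanged, so the assimilation is partial, not total.
The same holds elsewhere in the data: /χ/ → [ʁ] before /r/ (voiceless → voiced, matching voiced); /x/ → [ɣ] before /ŋ/ (voiceless → voiced, matching voiced) — only voicing changes, and always toward the following segment.
The trigger is the following segment, so the direction is regressive (anticipatory).

regressive voicing assimilation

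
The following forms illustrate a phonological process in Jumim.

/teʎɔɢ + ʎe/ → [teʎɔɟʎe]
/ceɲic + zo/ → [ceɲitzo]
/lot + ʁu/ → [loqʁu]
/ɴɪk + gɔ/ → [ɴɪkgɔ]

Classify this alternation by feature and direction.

The segment that alternates is /ɢ/, which surfaces as [ɟ] when adjacent to /ʎ/.
The change uvular → palatal matches the place of the following /ʎ/, identifying this as place assimilation.
Manner and voice are unchanged, so the assimilation is partial, not total.
The same holds elsewhere in the data: /c/ → [t] before /z/ (palatal → alveolar, matching alveolar); /t/ → [q] before /ʁ/ (alveolar → uvular, matching uvular) — only place changes, and always toward the following segment.
No alternation appears in [ɴɪkgɔ]: there the adjacent consonants already agree in place (/k/ and /g/ are both velar), so this form is consistent with the same rule.
The trigger is the following segment, so the direction is regressive (anticipatory).

regressive place assimilation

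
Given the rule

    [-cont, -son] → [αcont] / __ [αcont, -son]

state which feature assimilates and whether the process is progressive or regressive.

regressive manner assimilation

The rule copies [cont] (continuancy) from the environment onto the target stops; since [±cont] encodes the stop/fricative manner contrast, the assimilating dimension is manner.
The conditioning segment sits to the right of the focus bar, meaning the trigger follows the segment that changes — regressive assimilation.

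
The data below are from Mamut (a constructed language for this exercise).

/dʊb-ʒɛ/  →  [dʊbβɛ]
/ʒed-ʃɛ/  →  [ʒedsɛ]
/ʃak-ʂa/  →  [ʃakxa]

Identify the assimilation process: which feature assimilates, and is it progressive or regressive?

The segment that alternates is /ʒ/, which surfaces as [β] when adjacent to /b/.
/ʒ/ is postalveolar while /b/ is bilabial; the output [β] is bilabial, matching the trigger — so the feature that spreads is place.
Manner and voice are unchanged, so the assimilation is partial, not total.
The same holds elsewhere in the data: /ʃ/ → [s] after /d/ (postalveolar → alveolar, matching alveolar); /ʂ/ → [x] after /k/ (retroflex → velar, matching velar) — only place changes, and always toward the preceding segment.
Since the segment that changes follows the conditioning segment, the assimilation is progressive.

progressive place assimilation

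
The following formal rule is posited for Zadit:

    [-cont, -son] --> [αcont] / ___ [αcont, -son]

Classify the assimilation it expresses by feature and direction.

The shared variable α links the value of [cont] on the target to that of the neighbouring obstruent. [cont] distinguishes stops from fricatives — a manner-of-articulation feature — so this is manner assimilation.
Since the environment is written after the underscore, the trigger follows the target; the direction is regressive.

regressive manner assimilation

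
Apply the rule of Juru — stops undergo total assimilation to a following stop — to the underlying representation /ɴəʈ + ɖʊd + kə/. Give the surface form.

[ɴəɖɖʊkkə]

/ʈ/ is the segment targeted by the rule; it sits immediately before /ɖ/, so it assimilates completely and surfaces as [ɖ].
At the second juncture, /d/ likewise becomes [k] adjacent to /k/.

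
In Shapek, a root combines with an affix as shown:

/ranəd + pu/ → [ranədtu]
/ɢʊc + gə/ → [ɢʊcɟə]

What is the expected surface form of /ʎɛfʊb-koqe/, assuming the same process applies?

The data show progressive place assimilation: /p/ → [t] after /d/; /g/ → [ɟ] after /c/. In each pair only place changes, matching the preceding consonant, while manner and voice stay constant.
The rule targets /k/ (voiceless velar stop), which sits after the trigger /b/ (bilabial).
A voiceless bilabial stop is [p], so the surface segment is [p].

[ʎɛfʊbpoqe]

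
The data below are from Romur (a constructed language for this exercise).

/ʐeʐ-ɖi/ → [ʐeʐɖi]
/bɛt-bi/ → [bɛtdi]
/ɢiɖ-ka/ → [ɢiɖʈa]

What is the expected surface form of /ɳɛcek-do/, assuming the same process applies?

[ɳɛcekgo]

The data show progressive place assimilation: /b/ → [d] after /t/; /k/ → [ʈ] after /ɖ/. In each pair only place changes, matching the preceding consonant, while manner and voice stay constant.
Nothing changes in [ʐeʐɖi]: there the adjacent consonants already agree in place (/ɖ/ and /ʐ/ are both retroflex), so this form is consistent with the same rule.
/d/ is a voiced alveolar stop. The preceding trigger /k/ is velar, so /d/ must become velar as well.
The voiced velar stop is [g], so /d/ → [g].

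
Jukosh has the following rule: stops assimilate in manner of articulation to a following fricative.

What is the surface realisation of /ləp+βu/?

The rule targets /p/ (voiceless bilabial stop), which sits before the trigger /β/ (fricative).
The voiceless bilabial fricative is [ɸ], so /p/ → [ɸ].

[ləɸβu]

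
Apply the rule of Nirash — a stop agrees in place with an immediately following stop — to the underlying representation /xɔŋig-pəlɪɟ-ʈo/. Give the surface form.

/g/ is a voiced velar stop. The following trigger /p/ is bilabial, so /g/ must become bilabial as well.
A voiced bilabial stop is [b], so the surface segment is [b].
At the second juncture, /ɟ/ likewise becomes [ɖ] adjacent to /ʈ/.

[xɔŋibpəlɪɖʈo]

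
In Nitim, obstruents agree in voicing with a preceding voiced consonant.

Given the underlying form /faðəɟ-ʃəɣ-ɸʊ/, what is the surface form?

[faðəɟʒəɣβʊ]

The rule targets /ʃ/ (voiceless postalveolar fricative), which sits after the trigger /ɟ/ (voiced).
A voiced postalveolar fricative is [ʒ], so the surface segment is [ʒ].
At the second juncture, /ɸ/ likewise becomes [β] adjacent to /ɣ/.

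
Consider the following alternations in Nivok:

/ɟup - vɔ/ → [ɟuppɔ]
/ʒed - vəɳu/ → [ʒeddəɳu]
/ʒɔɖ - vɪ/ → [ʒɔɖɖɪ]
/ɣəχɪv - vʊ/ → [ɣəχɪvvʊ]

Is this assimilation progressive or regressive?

progressive

Comparing underlying and surface forms, /v/ → [p] is the alternation; the neighbouring /p/ is constant.
The output [p] is identical to the trigger /p/ — every feature (place, manner, voicing) has been copied — so this is total assimilation.
The remaining alternations confirm this: /v/ → [d] after /d/; /v/ → [ɖ] after /ɖ/ — in each case the output is a copy of the preceding consonant.
In [ɣəχɪvvʊ] the two consonants at the boundary are already identical (/v/ + /v/), so the rule applies vacuously and nothing changes.
Since the segment that changes follows the conditioning segment, the assimilation is progressive.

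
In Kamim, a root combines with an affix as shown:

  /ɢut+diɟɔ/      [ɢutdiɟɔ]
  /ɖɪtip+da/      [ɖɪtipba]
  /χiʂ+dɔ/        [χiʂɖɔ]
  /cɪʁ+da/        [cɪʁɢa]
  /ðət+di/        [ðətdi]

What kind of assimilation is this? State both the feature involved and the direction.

progressive place assimilation

Comparing underlying and surface forms, /d/ → [b] is the alternation; the neighbouring /p/ is constant.
/d/ is alveolar while /p/ is bilabial; the output [b] is bilabial, matching the trigger — so the feature that spreads is place.
Manner and voice are unchanged, so the assimilation is partial, not total.
The same holds elsewhere in the data: /d/ → [ɖ] after /ʂ/ (alveolar → retroflex, matching retroflex); /d/ → [ɢ] after /ʁ/ (alveolar → uvular, matching uvular) — only place changes, and always toward the preceding segment.
No alternation appears in [ɢutdiɟɔ], [ðətdi]: there the adjacent consonants already agree in place (/d/ and /t/ are both alveolar; /d/ and /t/ are both alveolar), so these forms are consistent with the same rule.
Since the segment that changes follows the conditioning segment, the assimilation is progressive.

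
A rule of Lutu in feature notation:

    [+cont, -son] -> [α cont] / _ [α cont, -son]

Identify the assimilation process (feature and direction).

The rule copies [cont] (continuancy) from the environment onto the target fricatives; since [±cont] encodes the stop/fricative manner contrast, the assimilating dimension is manner.
Since the environment is written after the underscore, the trigger follows the target; the direction is regressive.

regressive manner assimilation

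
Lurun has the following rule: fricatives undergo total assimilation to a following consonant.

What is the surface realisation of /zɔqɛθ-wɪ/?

/θ/ is the segment targeted by the rule; it sits immediately before /w/, so it assimilates completely and surfaces as [w].

[zɔqɛwwɪ]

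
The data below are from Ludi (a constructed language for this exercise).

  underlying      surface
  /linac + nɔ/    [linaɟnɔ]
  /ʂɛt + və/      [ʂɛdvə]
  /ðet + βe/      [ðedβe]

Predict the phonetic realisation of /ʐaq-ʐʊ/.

[ʐaɢʐʊ]

The data show regressive voicing assimilation: /c/ → [ɟ] before /n/; /t/ → [d] before /v/; /t/ → [d] before /β/. In each pair only voicing changes, matching the following consonant, while place and manner stay constant.
/q/ is a voiceless uvular stop. The following trigger /ʐ/ is voiced, so /q/ must become voiced as well.
A voiced uvular stop is [ɢ], so the surface segment is [ɢ].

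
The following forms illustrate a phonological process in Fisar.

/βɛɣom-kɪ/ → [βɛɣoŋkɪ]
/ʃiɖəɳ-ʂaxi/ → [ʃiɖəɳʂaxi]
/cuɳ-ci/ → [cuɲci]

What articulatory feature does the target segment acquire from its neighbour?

The segment that alternates is /m/, which surfaces as [ŋ] when adjacent to /k/.
/m/ is bilabial while /k/ is velar; the output [ŋ] is velar, matching the trigger — so the feature that spreads is place.
The other alternating form patterns the same way: /ɳ/ → [ɲ] before /c/ (retroflex → palatal, matching palatal) — only place changes, and always toward the following segment.
Nothing changes in [ʃiɖəɳʂaxi]: there the adjacent consonants already agree in place (/ɳ/ and /ʂ/ are both retroflex), so this form is consistent with the same rule.

place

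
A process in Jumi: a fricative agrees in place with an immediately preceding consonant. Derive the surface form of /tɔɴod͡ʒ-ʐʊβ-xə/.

The rule targets /ʐ/ (voiced retroflex fricative), which sits after the trigger /d͡ʒ/ (postalveolar).
A voiced postalveolar fricative is [ʒ], so the surface segment is [ʒ].
The same rule applies at the second boundary: /x/ → [ɸ] next to /β/.

[tɔɴod͡ʒʒʊβɸə]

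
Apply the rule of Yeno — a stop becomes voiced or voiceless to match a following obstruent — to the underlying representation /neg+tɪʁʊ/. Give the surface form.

[nektɪʁʊ]

/g/ is a voiced velar stop. The following trigger /t/ is voiceless, so /g/ must become voiceless as well.
The voiceless velar stop is [k], so /g/ → [k].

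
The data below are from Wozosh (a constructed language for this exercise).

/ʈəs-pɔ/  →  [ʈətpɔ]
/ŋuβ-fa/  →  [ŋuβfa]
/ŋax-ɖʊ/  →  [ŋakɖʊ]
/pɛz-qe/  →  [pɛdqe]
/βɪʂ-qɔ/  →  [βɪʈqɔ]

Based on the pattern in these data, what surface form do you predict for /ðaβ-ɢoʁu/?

The data show regressive manner assimilation: /s/ → [t] before /p/; /x/ → [k] before /ɖ/; /z/ → [d] before /q/; /ʂ/ → [ʈ] before /q/. In each pair only manner changes, matching the following consonant, while place and voice stay constant.
Nothing changes in [ŋuβfa]: there the adjacent consonants already agree in manner (/β/ and /f/ are both fricatives), so this form is consistent with the same rule.
/β/ is a voiced bilabial fricative. The following trigger /ɢ/ is a stop, so /β/ must become a stop as well.
Changing only its manner to stop gives [b] — the voiced bilabial stop.

[ðabɢoʁu]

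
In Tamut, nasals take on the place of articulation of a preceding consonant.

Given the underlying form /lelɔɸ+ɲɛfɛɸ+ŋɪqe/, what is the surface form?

/ɲ/ is a voiced palatal nasal. The preceding trigger /ɸ/ is bilabial, so /ɲ/ must become bilabial as well.
A voiced bilabial nasal is [m], so the surface segment is [m].
At the second juncture, /ŋ/ likewise becomes [m] adjacent to /ɸ/.

[lelɔɸmɛfɛɸmɪqe]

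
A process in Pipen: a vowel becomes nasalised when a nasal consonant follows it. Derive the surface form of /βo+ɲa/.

/o/ sits next to the nasal /ɲ/ and is therefore nasalised to [õ].

[βõɲa]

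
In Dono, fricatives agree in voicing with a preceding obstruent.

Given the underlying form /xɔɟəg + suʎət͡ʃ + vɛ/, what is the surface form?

The rule targets /s/ (voiceless alveolar fricative), which sits after the trigger /g/ (voiced).
The voiced alveolar fricative is [z], so /s/ → [z].
The same rule applies at the second boundary: /v/ → [f] next to /t͡ʃ/.

[xɔɟəgzuʎət͡ʃfɛ]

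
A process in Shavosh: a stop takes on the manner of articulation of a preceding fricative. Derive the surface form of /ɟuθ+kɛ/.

[ɟuθxɛ]

/k/ is a voiceless velar stop. The preceding trigger /θ/ is a fricative, so /k/ must become a fricative as well.
A voiceless velar fricative is [x], so the surface segment is [x].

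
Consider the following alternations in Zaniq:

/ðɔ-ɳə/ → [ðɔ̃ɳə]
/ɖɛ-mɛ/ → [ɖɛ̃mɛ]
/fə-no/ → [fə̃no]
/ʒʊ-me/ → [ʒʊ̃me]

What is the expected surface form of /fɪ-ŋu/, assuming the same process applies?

[fɪ̃ŋu]

The data show regressive nasality assimilation (vowel nasalisation): /ɔ/ → [ɔ̃] before /ɳ/; /ɛ/ → [ɛ̃] before /m/; /ə/ → [ə̃] before /n/; /ʊ/ → [ʊ̃] before /m/ — a vowel is nasalised by an immediately following nasal consonant.
/ɪ/ sits next to the nasal /ŋ/ and is therefore nasalised to [ɪ̃].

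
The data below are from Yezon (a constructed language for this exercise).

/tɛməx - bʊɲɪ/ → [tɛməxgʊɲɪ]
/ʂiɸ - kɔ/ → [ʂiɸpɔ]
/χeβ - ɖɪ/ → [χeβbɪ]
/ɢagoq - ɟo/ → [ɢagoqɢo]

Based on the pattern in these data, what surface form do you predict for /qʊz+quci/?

[qʊztuci]

The data show progressive place assimilation: /b/ → [g] after /x/; /k/ → [p] after /ɸ/; /ɖ/ → [b] after /β/; /ɟ/ → [ɢ] after /q/. In each pair only place changes, matching the preceding consonant, while manner and voice stay constant.
The rule targets /q/ (voiceless uvular stop), which sits after the trigger /z/ (alveolar).
Changing only its place to alveolar gives [t] — the voiceless alveolar stop.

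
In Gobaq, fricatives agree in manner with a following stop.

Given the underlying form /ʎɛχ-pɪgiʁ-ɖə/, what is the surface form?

[ʎɛqpɪgiɢɖə]

/χ/ is a voiceless uvular fricative. The following trigger /p/ is a stop, so /χ/ must become a stop as well.
Changing only its manner to stop gives [q] — the voiceless uvular stop.
The same rule applies at the second boundary: /ʁ/ → [ɢ] next to /ɖ/.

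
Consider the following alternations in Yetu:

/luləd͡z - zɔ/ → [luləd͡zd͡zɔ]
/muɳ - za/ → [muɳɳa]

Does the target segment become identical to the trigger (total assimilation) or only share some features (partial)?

Comparing underlying and surface forms, /z/ → [ɳ] is the alternation; the neighbouring /ɳ/ is constant.
The output [ɳ] is identical to the trigger /ɳ/ — every feature (place, manner, voicing) has been copied — so this is total assimilation.
The other form behaves the same way: /z/ → [d͡z] after /d͡z/ — in each case the output is a copy of the preceding consonant.

total assimilation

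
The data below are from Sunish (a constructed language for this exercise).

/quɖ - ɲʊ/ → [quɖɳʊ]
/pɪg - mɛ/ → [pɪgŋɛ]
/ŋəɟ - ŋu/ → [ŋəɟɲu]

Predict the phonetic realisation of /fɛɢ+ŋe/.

[fɛɢɴe]

The data show progressive place assimilation: /ɲ/ → [ɳ] after /ɖ/; /m/ → [ŋ] after /g/; /ŋ/ → [ɲ] after /ɟ/. In each pair only place changes, matching the preceding consonant, while manner and voice stay constant.
/ŋ/ is a voiced velar nasal. The preceding trigger /ɢ/ is uvular, so /ŋ/ must become uvular as well.
A voiced uvular nasal is [ɴ], so the surface segment is [ɴ].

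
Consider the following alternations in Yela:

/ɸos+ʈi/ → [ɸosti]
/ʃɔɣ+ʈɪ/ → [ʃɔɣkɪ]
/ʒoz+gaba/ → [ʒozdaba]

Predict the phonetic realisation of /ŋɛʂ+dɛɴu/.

The data show progressive place assimilation: /ʈ/ → [t] after /s/; /ʈ/ → [k] after /ɣ/; /g/ → [d] after /z/. In each pair only place changes, matching the preceding consonant, while manner and voice stay constant.
The rule targets /d/ (voiced alveolar stop), which sits after the trigger /ʂ/ (retroflex).
Changing only its place to retroflex gives [ɖ] — the voiced retroflex stop.

[ŋɛʂɖɛɴu]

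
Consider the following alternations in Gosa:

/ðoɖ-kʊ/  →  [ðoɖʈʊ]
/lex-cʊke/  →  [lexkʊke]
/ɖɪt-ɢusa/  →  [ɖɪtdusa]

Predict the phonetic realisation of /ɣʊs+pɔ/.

The data show progressive place assimilation: /k/ → [ʈ] after /ɖ/; /c/ → [k] after /x/; /ɢ/ → [d] after /t/. In each pair only place changes, matching the preceding consonant, while manner and voice stay constant.
The rule targets /p/ (voiceless bilabial stop), which sits after the trigger /s/ (alveolar).
A voiceless alveolar stop is [t], so the surface segment is [t].

[ɣʊstɔ]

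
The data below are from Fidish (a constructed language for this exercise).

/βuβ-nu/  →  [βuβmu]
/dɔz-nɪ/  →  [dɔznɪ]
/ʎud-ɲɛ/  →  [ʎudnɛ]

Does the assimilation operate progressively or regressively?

The segment that alternates is /n/, which surfaces as [m] when adjacent to /β/.
/n/ is alveolar while /β/ is bilabial; the output [m] is bilabial, matching the trigger — so the feature that spreads is place.
The same holds elsewhere in the data: /ɲ/ → [n] after /d/ (palatal → alveolar, matching alveolar) — only place changes, and always toward the preceding segment.
No alternation appears in [dɔznɪ]: there the adjacent consonants already agree in place (/n/ and /z/ are both alveolar), so this form is consistent with the same rule.
Since the segment that changes follows the conditioning segment, the assimilation is progressive.

progressive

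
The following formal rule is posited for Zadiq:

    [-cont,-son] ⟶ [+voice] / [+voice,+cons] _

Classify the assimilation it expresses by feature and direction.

progressive voicing assimilation

The structural change is [+voice], and the conditioning segment [+voice,+cons] (a voiced consonant) is itself voiced, so the target comes to share the voicing of its neighbour — voicing assimilation.
Since the environment is written before the underscore, the trigger precedes the target; the direction is progressive.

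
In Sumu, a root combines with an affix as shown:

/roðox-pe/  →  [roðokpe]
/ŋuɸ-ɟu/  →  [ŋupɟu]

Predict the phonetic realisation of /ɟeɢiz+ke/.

The data show regressive manner assimilation: /x/ → [k] before /p/; /ɸ/ → [p] before /ɟ/. In each pair only manner changes, matching the following consonant, while place and voice stay constant.
/z/ is a voiced alveolar fricative. The following trigger /k/ is a stop, so /z/ must become a stop as well.
Changing only its manner to stop gives [d] — the voiced alveolar stop.

[ɟeɢidke]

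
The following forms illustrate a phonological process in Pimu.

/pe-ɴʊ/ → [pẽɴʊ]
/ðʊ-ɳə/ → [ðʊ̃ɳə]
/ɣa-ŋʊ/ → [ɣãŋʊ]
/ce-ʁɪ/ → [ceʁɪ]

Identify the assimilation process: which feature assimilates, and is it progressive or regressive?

The vowel /e/ surfaces as nasalised [ẽ] next to the following nasal /ɴ/ — it has acquired the [+nasal] feature of its neighbour.
The other forms show the same pattern: /ʊ/ → [ʊ̃] before /ɳ/; /a/ → [ã] before /ŋ/ — each time a vowel is nasalised next to a following nasal.
No change occurs in [ceʁɪ] because the vowel at the boundary is adjacent to an oral consonant, not a nasal (/e/ next to /ʁ/).
Because the conditioning nasal is to the right of the vowel that changes, the process is regressive (anticipatory).

regressive nasality assimilation (vowel nasalisation)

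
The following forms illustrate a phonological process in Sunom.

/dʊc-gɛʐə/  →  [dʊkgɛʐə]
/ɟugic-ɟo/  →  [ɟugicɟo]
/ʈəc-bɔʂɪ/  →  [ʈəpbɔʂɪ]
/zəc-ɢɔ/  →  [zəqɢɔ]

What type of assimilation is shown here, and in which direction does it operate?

regressive place assimilation

Underlying /c/ is realised as [k] next to /g/; /g/ itself does not change.
The change palatal → velar matches the place of the following /g/, identifying this as place assimilation.
Manner and voice are unchanged, so the assimilation is partial, not total.
The other alternating forms pattern the same way: /c/ → [p] before /b/ (palatal → bilabial, matching bilabial); /c/ → [q] before /ɢ/ (palatal → uvular, matching uvular) — only place changes, and always toward the following segment.
No alternation appears in [ɟugicɟo]: there the adjacent consonants already agree in place (/c/ and /ɟ/ are both palatal), so this form is consistent with the same rule.
The trigger is the following segment, so the direction is regressive (anticipatory).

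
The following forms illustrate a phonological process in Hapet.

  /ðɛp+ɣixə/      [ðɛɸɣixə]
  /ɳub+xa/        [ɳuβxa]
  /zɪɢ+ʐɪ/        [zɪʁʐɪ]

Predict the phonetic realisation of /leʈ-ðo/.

The data show regressive manner assimilation: /p/ → [ɸ] before /ɣ/; /b/ → [β] before /x/; /ɢ/ → [ʁ] before /ʐ/. In each pair only manner changes, matching the following consonant, while place and voice stay constant.
/ʈ/ is a voiceless retroflex stop. The following trigger /ð/ is a fricative, so /ʈ/ must become a fricative as well.
Changing only its manner to fricative gives [ʂ] — the voiceless retroflex fricative.

[leʂðo]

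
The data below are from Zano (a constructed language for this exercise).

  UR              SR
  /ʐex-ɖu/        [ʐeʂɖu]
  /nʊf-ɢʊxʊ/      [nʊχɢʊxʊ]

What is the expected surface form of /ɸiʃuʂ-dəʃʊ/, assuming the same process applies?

[ɸiʃusdəʃʊ]

The data show regressive place assimilation: /x/ → [ʂ] before /ɖ/; /f/ → [χ] before /ɢ/. In each pair only place changes, matching the following consonant, while manner and voice stay constant.
/ʂ/ is a voiceless retroflex fricative. The following trigger /d/ is alveolar, so /ʂ/ must become alveolar as well.
A voiceless alveolar fricative is [s], so the surface segment is [s].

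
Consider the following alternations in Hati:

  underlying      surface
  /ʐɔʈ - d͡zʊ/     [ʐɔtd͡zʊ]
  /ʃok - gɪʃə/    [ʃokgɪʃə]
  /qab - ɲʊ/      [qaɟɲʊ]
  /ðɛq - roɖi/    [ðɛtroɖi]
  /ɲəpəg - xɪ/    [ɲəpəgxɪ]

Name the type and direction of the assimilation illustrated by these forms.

regressive place assimilation

Comparing underlying and surface forms, /ʈ/ → [t] is the alternation; the neighbouring /d͡z/ is constant.
/ʈ/ is retroflex while /d͡z/ is alveolar; the output [t] is alveolar, matching the trigger — so the feature that spreads is place.
Manner and voice are unchanged, so the assimilation is partial, not total.
Checking the remaining alternations: /b/ → [ɟ] before /ɲ/ (bilabial → palatal, matching palatal); /q/ → [t] before /r/ (uvular → alveolar, matching alveolar) — only place changes, and always toward the following segment.
Nothing changes in [ʃokgɪʃə], [ɲəpəgxɪ]: there the adjacent consonants already agree in place (/k/ and /g/ are both velar; /g/ and /x/ are both velar), so these forms are consistent with the same rule.
Since the segment that changes precedes the conditioning segment, the assimilation is regressive.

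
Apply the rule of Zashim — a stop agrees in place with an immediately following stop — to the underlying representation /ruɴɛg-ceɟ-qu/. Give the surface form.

[ruɴɛɟceɢqu]

The rule targets /g/ (voiced velar stop), which sits before the trigger /c/ (palatal).
A voiced palatal stop is [ɟ], so the surface segment is [ɟ].
At the second juncture, /ɟ/ likewise becomes [ɢ] adjacent to /q/.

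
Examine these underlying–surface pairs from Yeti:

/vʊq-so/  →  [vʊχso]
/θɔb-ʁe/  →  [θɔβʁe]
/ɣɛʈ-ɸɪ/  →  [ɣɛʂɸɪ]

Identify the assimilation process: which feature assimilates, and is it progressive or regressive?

regressive manner assimilation

Underlying /q/ is realised as [χ] next to /s/; /s/ itself does not change.
The change stop → fricative matches the manner of the following /s/, identifying this as manner assimilation.
Place and voice are unchanged, so the assimilation is partial, not total.
Checking the remaining alternations: /b/ → [β] before /ʁ/ (stop → fricative, matching a fricative); /ʈ/ → [ʂ] before /ɸ/ (stop → fricative, matching a fricative) — only manner changes, and always toward the following segment.
The trigger is the following segment, so the direction is regressive (anticipatory).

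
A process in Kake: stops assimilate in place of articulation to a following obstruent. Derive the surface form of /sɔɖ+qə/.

[sɔɢqə]

/ɖ/ is a voiced retroflex stop. The following trigger /q/ is uvular, so /ɖ/ must become uvular as well.
The voiced uvular stop is [ɢ], so /ɖ/ → [ɢ].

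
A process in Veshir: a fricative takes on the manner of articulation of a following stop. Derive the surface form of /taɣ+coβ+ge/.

[tagcobge]

/ɣ/ is a voiced velar fricative. The following trigger /c/ is a stop, so /ɣ/ must become a stop as well.
Changing only its manner to stop gives [g] — the voiced velar stop.
The same rule applies at the second boundary: /β/ → [b] next to /g/.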